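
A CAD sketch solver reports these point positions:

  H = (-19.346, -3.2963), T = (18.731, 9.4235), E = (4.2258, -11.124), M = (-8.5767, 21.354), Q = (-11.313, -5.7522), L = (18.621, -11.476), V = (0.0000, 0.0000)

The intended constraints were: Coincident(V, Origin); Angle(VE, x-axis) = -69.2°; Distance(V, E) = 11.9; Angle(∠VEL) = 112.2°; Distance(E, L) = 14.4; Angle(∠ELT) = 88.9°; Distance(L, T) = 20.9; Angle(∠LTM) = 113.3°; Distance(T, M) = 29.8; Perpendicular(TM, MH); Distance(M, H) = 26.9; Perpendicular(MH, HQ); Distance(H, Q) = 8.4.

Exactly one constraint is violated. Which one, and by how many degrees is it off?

Perpendicular(MH, HQ) — off by 6.60°.

V = (0.00, 0.00) ✓; VE at -69.20° ✓; |VE| = 11.90 ✓; ∠VEL = 112.2° ✓; |EL| = 14.40 ✓; ∠ELT = 88.90° ✓; |LT| = 20.90 ✓; ∠LTM = 113.3° ✓; |TM| = 29.80 ✓; ∠(TM, MH) = 90.00° ✓; |MH| = 26.90 ✓; ∠(MH, HQ) = 96.60° ✗; |HQ| = 8.400 ✓.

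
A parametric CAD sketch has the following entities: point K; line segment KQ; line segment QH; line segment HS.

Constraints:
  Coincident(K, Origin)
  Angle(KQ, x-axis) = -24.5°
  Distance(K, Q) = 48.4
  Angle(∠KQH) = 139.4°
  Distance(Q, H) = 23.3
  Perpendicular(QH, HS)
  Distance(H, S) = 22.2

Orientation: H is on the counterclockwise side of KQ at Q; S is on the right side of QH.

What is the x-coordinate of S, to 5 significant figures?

72.585

K is at the origin; KQ runs at -24.5° with length 48.4, so Q = 48.4·(cos -24.5°, sin -24.5°) = (44.042, -20.071). ∠KQH = 139.4°, so QH runs at -24.5° + (180° − 139.4°) = 16.100° from the x-axis; with |QH| = 23.3, H = Q + 23.3·(cos 16.100°, sin 16.100°) = (66.428, -13.610). The perpendicularity gives HS at right angles to QH; with |HS| = 22.2 on the right of QH, S = H + 22.2·(0.27731, -0.96078) = (72.585, -34.939). So S.x = 72.585.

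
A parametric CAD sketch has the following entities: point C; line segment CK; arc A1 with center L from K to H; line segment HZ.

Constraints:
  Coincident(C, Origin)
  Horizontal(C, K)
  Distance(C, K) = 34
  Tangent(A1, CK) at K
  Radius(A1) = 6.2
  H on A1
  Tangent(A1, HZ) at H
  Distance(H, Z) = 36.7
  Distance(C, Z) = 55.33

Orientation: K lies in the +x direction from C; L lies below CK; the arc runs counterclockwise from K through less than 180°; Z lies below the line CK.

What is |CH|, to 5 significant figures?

28.830

Checks: C.y = 0.00, K.y = 0.00 ✓; |LH| = 6.200 ✓; ∠(LH, HZ) = 90.00° ✓; |HZ| = 36.70 ✓; |CZ| = 55.33 ✓.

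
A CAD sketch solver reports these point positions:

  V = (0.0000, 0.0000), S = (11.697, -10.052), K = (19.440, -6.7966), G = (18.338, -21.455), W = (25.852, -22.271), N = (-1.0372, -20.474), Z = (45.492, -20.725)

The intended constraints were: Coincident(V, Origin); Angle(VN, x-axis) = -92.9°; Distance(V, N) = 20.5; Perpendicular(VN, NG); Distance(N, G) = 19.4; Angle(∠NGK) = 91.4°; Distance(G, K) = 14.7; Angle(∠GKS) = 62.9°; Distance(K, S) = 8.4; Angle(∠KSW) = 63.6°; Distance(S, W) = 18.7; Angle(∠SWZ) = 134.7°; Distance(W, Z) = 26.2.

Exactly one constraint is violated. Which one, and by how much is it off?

Distance(W, Z) = 26.2 — off by 6.50.

V = (0.00, 0.00) ✓; VN at -92.90° ✓; |VN| = 20.50 ✓; ∠(VN, NG) = 90.00° ✓; |NG| = 19.40 ✓; ∠NGK = 91.40° ✓; |GK| = 14.70 ✓; ∠GKS = 62.90° ✓; |KS| = 8.400 ✓; ∠KSW = 63.61° ✓; |SW| = 18.70 ✓; ∠SWZ = 134.7° ✓; |WZ| = 19.70 ✗.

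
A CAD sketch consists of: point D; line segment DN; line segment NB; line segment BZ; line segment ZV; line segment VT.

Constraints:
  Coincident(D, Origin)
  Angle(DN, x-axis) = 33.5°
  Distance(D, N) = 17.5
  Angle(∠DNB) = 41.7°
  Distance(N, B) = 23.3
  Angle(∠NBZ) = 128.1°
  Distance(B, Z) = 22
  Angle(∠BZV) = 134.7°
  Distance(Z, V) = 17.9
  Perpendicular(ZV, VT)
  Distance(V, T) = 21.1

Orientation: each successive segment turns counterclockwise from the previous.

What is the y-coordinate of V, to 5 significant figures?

-20.115

∠NBZ = 128.1° gives BZ at -136.30° from the x-axis; with |BZ| = 22.0, Z = (-24.374, -2.2173). ∠BZV = 134.7° gives ZV at -91.000° from the x-axis; with |ZV| = 17.9, V = (-24.686, -20.115). So V.y = -20.115.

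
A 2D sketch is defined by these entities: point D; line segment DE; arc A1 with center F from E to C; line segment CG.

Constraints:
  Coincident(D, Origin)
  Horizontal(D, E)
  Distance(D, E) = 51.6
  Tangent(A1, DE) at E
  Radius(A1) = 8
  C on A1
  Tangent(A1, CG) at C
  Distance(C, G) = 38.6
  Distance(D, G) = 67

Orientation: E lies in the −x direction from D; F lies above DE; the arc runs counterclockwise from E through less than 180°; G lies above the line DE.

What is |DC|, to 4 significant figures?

44.52

Checks: D = (0.00, 0.00) ✓; |FC| = 8.000 ✓; ∠(FC, CG) = 90.00° ✓; |CG| = 38.60 ✓; |DG| = 67.00 ✓.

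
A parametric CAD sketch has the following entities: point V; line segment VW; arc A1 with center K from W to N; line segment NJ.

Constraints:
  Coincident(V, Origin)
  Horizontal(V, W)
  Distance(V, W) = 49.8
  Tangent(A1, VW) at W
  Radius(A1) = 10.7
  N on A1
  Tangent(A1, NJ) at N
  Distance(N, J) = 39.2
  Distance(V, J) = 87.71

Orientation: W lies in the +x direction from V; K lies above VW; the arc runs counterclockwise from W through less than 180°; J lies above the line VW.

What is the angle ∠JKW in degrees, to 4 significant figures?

135.7°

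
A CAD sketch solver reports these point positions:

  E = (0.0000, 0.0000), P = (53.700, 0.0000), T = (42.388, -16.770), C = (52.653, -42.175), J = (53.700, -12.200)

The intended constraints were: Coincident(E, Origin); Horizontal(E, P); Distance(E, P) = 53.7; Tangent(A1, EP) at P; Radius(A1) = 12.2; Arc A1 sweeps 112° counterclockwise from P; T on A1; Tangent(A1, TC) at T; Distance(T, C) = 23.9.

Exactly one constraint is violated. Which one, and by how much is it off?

Distance(T, C) = 23.9 — off by 3.50.

E = (0.00, 0.00) ✓; E.y = 0.00, P.y = 0.00 ✓; |EP| = 53.70 ✓; ∠(JP, PE) = 90.00° ✓; |JP| = 12.20 ✓; bearing(J→T) − bearing(J→P) = 112.0° ✓; |JT| = 12.20 ✓; ∠(JT, TC) = 90.00° ✓; |TC| = 27.40 ✗.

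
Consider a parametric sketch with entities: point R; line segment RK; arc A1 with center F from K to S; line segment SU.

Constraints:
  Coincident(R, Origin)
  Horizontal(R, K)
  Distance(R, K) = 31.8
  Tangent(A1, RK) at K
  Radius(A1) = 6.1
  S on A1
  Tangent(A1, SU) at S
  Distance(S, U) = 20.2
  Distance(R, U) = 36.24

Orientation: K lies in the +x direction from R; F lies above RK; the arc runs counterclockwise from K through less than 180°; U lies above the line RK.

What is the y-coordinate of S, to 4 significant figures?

9.620

R is at the origin; RK is horizontal with |RK| = 31.8 and K on the +x side, so K = (31.80, 0.000). Tangency of A1 to RK means the radius FK is perpendicular to RK, so F = K + (0, 6.1) = (31.80, 6.100). Since FS ⟂ SU (tangency), |FU| = √(6.1² + 20.2²) = 21.10 regardless of where S sits on A1. So U lies on both circle(R, 36.24) and circle(F, 21.10); the above-RK intersection is U = (25.12, 26.12). S is the foot of the tangent from U: S = (36.78, 9.620).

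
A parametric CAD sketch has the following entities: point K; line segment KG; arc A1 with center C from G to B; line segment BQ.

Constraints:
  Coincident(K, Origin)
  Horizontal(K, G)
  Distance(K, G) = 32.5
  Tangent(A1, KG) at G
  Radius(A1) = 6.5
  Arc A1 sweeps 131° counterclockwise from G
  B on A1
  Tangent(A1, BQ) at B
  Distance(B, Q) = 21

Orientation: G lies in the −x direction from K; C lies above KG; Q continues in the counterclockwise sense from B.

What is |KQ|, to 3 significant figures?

49.2

K is at the origin; K and G share the same y with |KG| = 32.5 and G on the −x side, so G = (-32.5, 0.00). Since A1 is tangent to KG there, CG ⟂ KG, so C = G + (0, 6.5) = (-32.5, 6.50). On A1, G sits at bearing -90° from C; a 131° counterclockwise sweep puts B at bearing 41°, so B = C + 6.5·(cos 41°, sin 41°) = (-27.6, 10.8). A1 meets BQ tangentially, so CB is at right angles to BQ, so BQ runs along (−sin 41°, cos 41°); with |BQ| = 21.0, Q = (-41.4, 26.6). Then |KQ| = |Q − K| = 49.2.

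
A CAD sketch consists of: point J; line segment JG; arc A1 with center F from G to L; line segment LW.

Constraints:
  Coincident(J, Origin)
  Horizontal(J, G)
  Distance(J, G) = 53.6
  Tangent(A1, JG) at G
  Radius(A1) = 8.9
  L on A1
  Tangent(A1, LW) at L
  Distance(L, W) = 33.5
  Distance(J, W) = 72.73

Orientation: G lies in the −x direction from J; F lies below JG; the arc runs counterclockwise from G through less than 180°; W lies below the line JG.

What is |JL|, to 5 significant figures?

63.226

Checks: |FL| = 8.900 ✓; ∠(FL, LW) = 90.00° ✓; |LW| = 33.50 ✓; |JW| = 72.73 ✓.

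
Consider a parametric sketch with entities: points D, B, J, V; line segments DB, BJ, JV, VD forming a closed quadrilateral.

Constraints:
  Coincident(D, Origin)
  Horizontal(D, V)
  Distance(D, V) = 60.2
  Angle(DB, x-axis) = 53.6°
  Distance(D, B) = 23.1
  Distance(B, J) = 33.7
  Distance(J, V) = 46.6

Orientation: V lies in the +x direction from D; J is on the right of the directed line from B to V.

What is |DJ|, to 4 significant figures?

22.01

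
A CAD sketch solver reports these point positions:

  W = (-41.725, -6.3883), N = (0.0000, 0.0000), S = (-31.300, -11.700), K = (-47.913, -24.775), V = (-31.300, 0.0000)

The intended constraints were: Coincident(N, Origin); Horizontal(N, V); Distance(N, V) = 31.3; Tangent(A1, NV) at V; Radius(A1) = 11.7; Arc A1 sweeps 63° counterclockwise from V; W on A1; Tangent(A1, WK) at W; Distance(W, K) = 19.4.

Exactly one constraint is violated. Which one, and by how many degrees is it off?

Tangent(A1, WK) at W — off by 8.40°.

N = (0.00, 0.00) ✓; N.y = 0.00, V.y = 0.00 ✓; |NV| = 31.30 ✓; ∠(SV, VN) = 90.00° ✓; |SV| = 11.70 ✓; bearing(S→W) − bearing(S→V) = 63.00° ✓; |SW| = 11.70 ✓; ∠(SW, WK) = 81.60° ✗; |WK| = 19.40 ✓.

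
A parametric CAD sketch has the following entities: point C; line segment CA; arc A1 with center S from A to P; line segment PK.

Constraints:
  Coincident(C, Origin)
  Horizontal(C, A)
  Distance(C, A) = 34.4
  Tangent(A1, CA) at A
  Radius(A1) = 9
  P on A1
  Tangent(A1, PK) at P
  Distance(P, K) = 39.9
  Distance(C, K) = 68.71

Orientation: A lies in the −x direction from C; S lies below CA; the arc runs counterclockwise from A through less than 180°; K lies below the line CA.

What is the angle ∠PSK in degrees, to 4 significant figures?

77.29°

Checks: |SP| = 9.000 ✓; ∠(SP, PK) = 90.00° ✓; |PK| = 39.90 ✓; |CK| = 68.71 ✓.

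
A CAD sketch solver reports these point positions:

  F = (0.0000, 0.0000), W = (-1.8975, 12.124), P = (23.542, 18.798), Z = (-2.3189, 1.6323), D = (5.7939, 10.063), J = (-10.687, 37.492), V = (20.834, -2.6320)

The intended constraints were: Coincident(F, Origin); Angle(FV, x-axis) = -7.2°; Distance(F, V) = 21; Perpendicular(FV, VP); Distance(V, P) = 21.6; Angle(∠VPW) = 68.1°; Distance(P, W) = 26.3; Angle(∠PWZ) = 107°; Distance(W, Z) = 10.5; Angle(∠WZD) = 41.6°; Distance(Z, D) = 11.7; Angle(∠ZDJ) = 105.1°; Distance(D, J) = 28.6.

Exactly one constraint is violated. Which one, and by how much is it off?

Distance(D, J) = 28.6 — off by 3.40.

F = (0.00, 0.00) ✓; FV at -7.200° ✓; |FV| = 21.00 ✓; ∠(FV, VP) = 90.00° ✓; |VP| = 21.60 ✓; ∠VPW = 68.10° ✓; |PW| = 26.30 ✓; ∠PWZ = 107.0° ✓; |WZ| = 10.50 ✓; ∠WZD = 41.60° ✓; |ZD| = 11.70 ✓; ∠ZDJ = 105.1° ✓; |DJ| = 32.00 ✗.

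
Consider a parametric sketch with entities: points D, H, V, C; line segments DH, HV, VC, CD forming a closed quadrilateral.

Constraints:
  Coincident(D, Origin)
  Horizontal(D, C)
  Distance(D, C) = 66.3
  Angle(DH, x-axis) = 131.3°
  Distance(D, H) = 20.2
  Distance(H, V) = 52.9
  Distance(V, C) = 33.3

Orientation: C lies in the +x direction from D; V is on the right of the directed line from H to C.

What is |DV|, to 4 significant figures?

35.06

D is at the origin; D and C share the same y with |DC| = 66.3 and C in +x, so C = (66.3, 0). DH runs at 131.3° with |DH| = 20.2, so H = (-13.33, 15.18). V is determined by |HV| = 52.9 and |VC| = 33.3 together: it lies at the intersection of circle(H, 52.9) and circle(C, 33.3). With |HC| = 81.07, the foot of the radical line on HC is 50.95 from H and the perpendicular offset is √(52.9² − 50.95²) = 14.22. Taking the right-of-HC solution: V = (34.06, -8.330).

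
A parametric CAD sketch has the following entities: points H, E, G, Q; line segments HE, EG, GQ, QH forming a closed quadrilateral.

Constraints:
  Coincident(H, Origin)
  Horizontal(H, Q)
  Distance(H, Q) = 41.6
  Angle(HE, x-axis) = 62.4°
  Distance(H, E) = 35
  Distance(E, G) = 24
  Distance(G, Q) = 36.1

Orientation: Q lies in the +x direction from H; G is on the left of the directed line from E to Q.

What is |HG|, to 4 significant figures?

53.61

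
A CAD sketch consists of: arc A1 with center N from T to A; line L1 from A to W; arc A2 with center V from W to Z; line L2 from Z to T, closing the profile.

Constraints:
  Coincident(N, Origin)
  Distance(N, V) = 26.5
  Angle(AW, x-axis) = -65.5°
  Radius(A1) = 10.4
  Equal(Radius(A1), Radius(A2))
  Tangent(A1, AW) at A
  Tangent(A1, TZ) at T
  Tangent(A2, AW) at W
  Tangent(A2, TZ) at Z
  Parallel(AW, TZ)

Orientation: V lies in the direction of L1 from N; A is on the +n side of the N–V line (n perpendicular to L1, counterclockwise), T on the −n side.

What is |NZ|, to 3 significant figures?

28.5

Tangency of A1 to both parallel lines with radius 10.4 puts A and T at N ± 10.4·n: A = (9.46, 4.31), T = (-9.46, -4.31). Equal radii place W and Z the same way about V: W = V + 10.4·n = (20.5, -19.8), Z = V − 10.4·n = (1.53, -28.4). Then |NZ| = |Z − N| = 28.5.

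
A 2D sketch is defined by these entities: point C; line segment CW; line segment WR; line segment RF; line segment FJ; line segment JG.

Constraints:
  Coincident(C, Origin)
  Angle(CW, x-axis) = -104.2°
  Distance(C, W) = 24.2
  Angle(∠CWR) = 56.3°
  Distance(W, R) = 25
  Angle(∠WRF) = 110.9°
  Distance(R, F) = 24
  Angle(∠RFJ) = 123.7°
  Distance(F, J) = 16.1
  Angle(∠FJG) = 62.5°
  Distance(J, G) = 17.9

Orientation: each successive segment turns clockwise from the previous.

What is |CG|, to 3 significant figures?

2.70

∠RFJ = 123.7° gives FJ at 6.70° from the x-axis; with |FJ| = 16.1, J = (4.19, 18.4). ∠FJG = 62.5° gives JG at -111° from the x-axis; with |JG| = 17.9, G = (-2.17, 1.62). Then |CG| = |G − C| = 2.70.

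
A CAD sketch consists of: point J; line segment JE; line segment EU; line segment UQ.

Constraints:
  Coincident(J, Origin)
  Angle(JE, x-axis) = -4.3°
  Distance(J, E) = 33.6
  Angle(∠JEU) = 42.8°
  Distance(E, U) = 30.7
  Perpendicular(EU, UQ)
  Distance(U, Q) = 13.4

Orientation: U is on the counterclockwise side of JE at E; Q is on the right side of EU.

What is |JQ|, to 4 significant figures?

36.73

J is at the origin; JE runs at -4.3° with length 33.6, so E = 33.6·(cos -4.3°, sin -4.3°) = (33.51, -2.519). ∠JEU = 42.8°, so EU runs at -4.3° + (180° − 42.8°) = 132.9° from the x-axis; with |EU| = 30.7, U = E + 30.7·(cos 132.9°, sin 132.9°) = (12.61, 19.97). EU is perpendicular to UQ; with |UQ| = 13.4 on the right of EU, Q = U + 13.4·(0.7325, 0.6807) = (22.42, 29.09). Then |JQ| = |Q − J| = 36.73.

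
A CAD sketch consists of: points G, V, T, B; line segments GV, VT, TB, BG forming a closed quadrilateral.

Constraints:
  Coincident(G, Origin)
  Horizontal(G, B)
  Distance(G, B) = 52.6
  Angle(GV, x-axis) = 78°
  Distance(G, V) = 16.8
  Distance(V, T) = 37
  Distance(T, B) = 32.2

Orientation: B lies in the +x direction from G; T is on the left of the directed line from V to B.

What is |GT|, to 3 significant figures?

48.0

G is at the origin; GB is horizontal with |GB| = 52.6 and B in +x, so B = (52.6, 0). GV runs at 78.0° with |GV| = 16.8, so V = (3.49, 16.4). T is determined by |VT| = 37.0 and |TB| = 32.2 together: it lies at the intersection of circle(V, 37.0) and circle(B, 32.2). With |VB| = 51.8, the foot of the radical line on VB is 29.1 from V and the perpendicular offset is √(37.0² − 29.1²) = 22.9. Taking the left-of-VB solution: T = (38.3, 28.9).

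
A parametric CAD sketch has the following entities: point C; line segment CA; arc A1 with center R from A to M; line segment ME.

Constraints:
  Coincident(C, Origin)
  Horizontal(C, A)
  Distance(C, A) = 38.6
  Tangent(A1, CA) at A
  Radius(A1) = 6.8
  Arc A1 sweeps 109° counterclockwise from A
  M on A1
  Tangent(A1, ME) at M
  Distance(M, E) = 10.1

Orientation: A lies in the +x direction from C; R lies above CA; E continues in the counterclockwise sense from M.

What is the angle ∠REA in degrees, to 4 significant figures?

5.347°

C is at the origin; CA is horizontal with |CA| = 38.6 and A on the +x side, so A = (38.60, 0.000). Since A1 is tangent to CA there, RA ⟂ CA, so R = A + (0, 6.8) = (38.60, 6.800). On A1, A sits at bearing -90° from R; a 109° counterclockwise sweep puts M at bearing 19°, so M = R + 6.8·(cos 19°, sin 19°) = (45.03, 9.014). A1 meets ME tangentially, so RM is at right angles to ME, so ME runs along (−sin 19°, cos 19°); with |ME| = 10.1, E = (41.74, 18.56). Then cos ∠REA = ER·EA / (|ER||EA|), giving 5.347°.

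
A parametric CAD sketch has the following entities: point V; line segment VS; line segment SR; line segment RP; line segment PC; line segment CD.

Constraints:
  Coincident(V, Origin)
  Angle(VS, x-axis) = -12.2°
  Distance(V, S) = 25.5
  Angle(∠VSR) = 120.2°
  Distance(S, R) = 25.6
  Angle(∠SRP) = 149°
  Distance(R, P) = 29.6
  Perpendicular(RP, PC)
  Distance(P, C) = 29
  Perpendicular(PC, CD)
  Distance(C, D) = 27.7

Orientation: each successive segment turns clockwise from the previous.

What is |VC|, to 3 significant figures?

52.1

V is at the origin; VS runs at -12.2° with length 25.5, so S = (24.9, -5.39). ∠VSR = 120.2° gives SR at -72.0° from the x-axis; with |SR| = 25.6, R = (32.8, -29.7). ∠SRP = 149.0° gives RP at -103° from the x-axis; with |RP| = 29.6, P = (26.2, -58.6). RP ⟂ PC, so PC runs at 167°; with |PC| = 29.0, C = (-2.08, -52.1). Then |VC| = |C − V| = 52.1.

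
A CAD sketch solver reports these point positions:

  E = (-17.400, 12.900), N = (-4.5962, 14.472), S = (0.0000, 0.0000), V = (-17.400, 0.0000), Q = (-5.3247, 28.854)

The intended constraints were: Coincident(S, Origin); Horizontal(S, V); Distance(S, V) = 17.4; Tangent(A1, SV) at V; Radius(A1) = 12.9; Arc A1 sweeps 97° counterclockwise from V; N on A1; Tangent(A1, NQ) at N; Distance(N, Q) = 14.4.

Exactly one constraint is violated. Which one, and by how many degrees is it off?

Tangent(A1, NQ) at N — off by 4.10°.

S = (0.00, 0.00) ✓; S.y = 0.00, V.y = 0.00 ✓; |SV| = 17.40 ✓; ∠(EV, VS) = 90.00° ✓; |EV| = 12.90 ✓; bearing(E→N) − bearing(E→V) = 97.00° ✓; |EN| = 12.90 ✓; ∠(EN, NQ) = 94.10° ✗; |NQ| = 14.40 ✓.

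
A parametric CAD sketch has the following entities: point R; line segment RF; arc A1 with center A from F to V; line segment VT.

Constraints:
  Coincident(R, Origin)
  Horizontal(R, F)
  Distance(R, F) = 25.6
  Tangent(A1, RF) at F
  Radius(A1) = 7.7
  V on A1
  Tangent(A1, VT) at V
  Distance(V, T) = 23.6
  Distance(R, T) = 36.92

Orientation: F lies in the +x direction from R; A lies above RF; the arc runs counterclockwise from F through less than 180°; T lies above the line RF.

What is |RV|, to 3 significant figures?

34.2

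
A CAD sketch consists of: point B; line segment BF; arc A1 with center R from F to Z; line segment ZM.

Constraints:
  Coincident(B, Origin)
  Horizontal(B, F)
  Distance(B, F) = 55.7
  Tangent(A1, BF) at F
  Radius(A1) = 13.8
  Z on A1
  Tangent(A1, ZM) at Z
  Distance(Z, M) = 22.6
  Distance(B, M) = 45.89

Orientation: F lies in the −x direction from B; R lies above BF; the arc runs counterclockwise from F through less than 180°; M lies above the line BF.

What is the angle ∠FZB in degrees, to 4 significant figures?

133.7°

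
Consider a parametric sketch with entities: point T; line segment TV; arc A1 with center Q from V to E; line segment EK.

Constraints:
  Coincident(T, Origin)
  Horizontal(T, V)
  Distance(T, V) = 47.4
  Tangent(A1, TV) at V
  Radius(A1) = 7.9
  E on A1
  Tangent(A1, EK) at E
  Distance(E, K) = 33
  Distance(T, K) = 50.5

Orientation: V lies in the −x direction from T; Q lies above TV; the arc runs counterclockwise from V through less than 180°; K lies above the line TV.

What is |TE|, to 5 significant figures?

40.165

Checks: |QE| = 7.900 ✓; ∠(QE, EK) = 90.00° ✓; |EK| = 33.00 ✓; |TK| = 50.50 ✓.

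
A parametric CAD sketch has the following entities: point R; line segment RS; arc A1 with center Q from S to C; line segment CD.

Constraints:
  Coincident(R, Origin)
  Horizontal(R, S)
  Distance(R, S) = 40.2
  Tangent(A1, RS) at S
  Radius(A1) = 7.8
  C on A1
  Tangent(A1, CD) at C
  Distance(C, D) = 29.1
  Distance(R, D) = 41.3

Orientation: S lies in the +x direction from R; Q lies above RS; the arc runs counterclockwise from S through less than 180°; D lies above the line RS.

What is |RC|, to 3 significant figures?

47.5

Checks: R = (0.00, 0.00) ✓; |RS| = 40.20 ✓; |QC| = 7.800 ✓; ∠(QC, CD) = 90.00° ✓; |CD| = 29.10 ✓; |RD| = 41.30 ✓.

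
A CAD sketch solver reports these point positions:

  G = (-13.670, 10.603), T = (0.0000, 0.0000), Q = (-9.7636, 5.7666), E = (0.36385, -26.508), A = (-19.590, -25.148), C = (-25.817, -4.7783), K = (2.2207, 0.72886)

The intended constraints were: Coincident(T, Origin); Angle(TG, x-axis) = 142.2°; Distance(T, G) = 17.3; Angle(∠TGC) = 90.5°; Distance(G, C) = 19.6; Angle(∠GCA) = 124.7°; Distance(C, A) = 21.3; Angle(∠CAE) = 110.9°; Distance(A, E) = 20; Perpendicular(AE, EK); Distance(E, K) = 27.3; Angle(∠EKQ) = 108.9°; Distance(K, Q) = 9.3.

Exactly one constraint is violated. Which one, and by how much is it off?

Distance(K, Q) = 9.3 — off by 3.70.

T = (0.00, 0.00) ✓; TG at 142.2° ✓; |TG| = 17.30 ✓; ∠TGC = 90.50° ✓; |GC| = 19.60 ✓; ∠GCA = 124.7° ✓; |CA| = 21.30 ✓; ∠CAE = 110.9° ✓; |AE| = 20.00 ✓; ∠(AE, EK) = 90.00° ✓; |EK| = 27.30 ✓; ∠EKQ = 108.9° ✓; |KQ| = 13.00 ✗.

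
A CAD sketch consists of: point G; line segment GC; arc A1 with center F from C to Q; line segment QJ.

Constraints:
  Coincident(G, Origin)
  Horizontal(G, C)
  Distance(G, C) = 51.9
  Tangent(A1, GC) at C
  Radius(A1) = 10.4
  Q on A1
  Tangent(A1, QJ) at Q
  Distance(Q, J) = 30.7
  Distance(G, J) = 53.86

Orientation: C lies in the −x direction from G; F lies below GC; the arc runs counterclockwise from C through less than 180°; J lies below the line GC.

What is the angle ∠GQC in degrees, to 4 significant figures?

51.22°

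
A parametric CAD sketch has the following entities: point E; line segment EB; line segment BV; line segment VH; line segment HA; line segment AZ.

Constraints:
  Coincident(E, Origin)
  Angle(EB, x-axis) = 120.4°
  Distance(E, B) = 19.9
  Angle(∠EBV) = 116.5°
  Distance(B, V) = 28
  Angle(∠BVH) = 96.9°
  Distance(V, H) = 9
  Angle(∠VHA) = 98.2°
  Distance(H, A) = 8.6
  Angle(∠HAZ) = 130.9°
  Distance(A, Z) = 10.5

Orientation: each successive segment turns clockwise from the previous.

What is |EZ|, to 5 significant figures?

24.401

∠VHA = 98.2° gives HA at -108.00° from the x-axis; with |HA| = 8.6, A = (10.639, 28.468). ∠HAZ = 130.9° gives AZ at -157.10° from the x-axis; with |AZ| = 10.5, Z = (0.96612, 24.382). Then |EZ| = |Z − E| = 24.401.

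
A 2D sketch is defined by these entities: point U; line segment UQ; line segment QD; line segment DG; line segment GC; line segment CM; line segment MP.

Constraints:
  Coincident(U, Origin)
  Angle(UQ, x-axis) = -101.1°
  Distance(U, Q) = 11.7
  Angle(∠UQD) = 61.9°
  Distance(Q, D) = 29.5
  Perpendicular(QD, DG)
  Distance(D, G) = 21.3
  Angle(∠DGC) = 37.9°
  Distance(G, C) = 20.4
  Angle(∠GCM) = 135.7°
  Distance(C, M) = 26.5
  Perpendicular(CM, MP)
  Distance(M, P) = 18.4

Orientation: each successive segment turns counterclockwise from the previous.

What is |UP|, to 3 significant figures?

44.0

U is at the origin; UQ runs at -101.1° with length 11.7, so Q = (-2.25, -11.5). ∠UQD = 61.9° gives QD at 17.0° from the x-axis; with |QD| = 29.5, D = (26.0, -2.86). QD is perpendicular to DG, so DG runs at 107°; with |DG| = 21.3, G = (19.7, 17.5). ∠DGC = 37.9° gives GC at -111° from the x-axis; with |GC| = 20.4, C = (12.5, -1.54). ∠GCM = 135.7° gives CM at -66.6° from the x-axis; with |CM| = 26.5, M = (23.0, -25.9). CM is perpendicular to MP, so MP runs at 23.4°; with |MP| = 18.4, P = (39.9, -18.6). Then |UP| = |P − U| = 44.0.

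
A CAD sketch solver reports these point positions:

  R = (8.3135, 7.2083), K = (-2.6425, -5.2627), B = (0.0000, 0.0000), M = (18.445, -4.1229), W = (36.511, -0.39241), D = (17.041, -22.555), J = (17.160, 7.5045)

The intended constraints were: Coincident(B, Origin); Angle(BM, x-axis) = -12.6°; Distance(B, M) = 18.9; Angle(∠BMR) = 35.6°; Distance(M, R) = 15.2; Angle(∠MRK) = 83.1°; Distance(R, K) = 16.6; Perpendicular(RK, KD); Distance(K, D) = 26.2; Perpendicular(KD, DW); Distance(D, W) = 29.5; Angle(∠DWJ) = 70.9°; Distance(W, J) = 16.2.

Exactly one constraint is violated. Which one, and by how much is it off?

Distance(W, J) = 16.2 — off by 4.70.

B = (0.00, 0.00) ✓; BM at -12.60° ✓; |BM| = 18.90 ✓; ∠BMR = 35.60° ✓; |MR| = 15.20 ✓; ∠MRK = 83.10° ✓; |RK| = 16.60 ✓; ∠(RK, KD) = 90.00° ✓; |KD| = 26.20 ✓; ∠(KD, DW) = 90.00° ✓; |DW| = 29.50 ✓; ∠DWJ = 70.90° ✓; |WJ| = 20.90 ✗.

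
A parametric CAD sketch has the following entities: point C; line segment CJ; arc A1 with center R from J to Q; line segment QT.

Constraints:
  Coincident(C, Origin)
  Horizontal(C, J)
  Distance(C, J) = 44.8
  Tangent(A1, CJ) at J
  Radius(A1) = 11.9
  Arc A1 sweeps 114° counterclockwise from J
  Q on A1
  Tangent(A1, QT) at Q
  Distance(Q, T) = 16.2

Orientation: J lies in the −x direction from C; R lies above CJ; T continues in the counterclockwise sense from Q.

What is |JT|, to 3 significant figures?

31.8

On A1, J sits at bearing -90° from R; a 114° counterclockwise sweep puts Q at bearing 24°, so Q = R + 11.9·(cos 24°, sin 24°) = (-33.9, 16.7). Tangency of A1 to QT means the radius RQ is perpendicular to QT, so QT runs along (−sin 24°, cos 24°); with |QT| = 16.2, T = (-40.5, 31.5). Then |JT| = |T − J| = 31.8.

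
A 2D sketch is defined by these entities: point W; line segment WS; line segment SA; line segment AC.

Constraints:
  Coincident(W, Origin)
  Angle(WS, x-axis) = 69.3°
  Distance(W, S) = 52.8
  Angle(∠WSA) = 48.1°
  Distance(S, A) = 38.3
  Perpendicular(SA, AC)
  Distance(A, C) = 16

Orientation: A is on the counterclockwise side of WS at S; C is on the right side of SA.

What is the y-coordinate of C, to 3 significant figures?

50.5

W is at the origin; WS runs at 69.3° with length 52.8, so S = 52.8·(cos 69.3°, sin 69.3°) = (18.7, 49.4). ∠WSA = 48.1°, so SA runs at 69.3° + (180° − 48.1°) = 201° from the x-axis; with |SA| = 38.3, A = S + 38.3·(cos 201°, sin 201°) = (-17.0, 35.5). The perpendicularity gives AC at right angles to SA; with |AC| = 16.0 on the right of SA, C = A + 16.0·(-0.362, 0.932) = (-22.8, 50.5). So C.y = 50.5.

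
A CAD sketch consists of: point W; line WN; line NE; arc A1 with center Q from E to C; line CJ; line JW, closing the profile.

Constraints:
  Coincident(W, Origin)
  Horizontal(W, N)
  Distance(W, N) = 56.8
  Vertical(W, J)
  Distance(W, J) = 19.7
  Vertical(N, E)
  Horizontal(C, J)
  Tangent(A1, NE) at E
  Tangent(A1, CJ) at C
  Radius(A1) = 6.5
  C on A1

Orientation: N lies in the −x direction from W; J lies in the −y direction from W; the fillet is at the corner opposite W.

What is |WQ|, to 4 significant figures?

52.00

W and J share the same x with |WJ| = 19.7 and J on the −y side, so J = (0.000, -19.70). The virtual corner opposite W is at (-56.80, -19.70). Tangency of A1 to NE means the radius QE is perpendicular to NE and A1 meets CJ tangentially, so QC is at right angles to CJ, with radius 6.5, so the center Q sits 6.5 in from both sides at Q = (-50.30, -13.20). Then |WQ| = |Q − W| = 52.00.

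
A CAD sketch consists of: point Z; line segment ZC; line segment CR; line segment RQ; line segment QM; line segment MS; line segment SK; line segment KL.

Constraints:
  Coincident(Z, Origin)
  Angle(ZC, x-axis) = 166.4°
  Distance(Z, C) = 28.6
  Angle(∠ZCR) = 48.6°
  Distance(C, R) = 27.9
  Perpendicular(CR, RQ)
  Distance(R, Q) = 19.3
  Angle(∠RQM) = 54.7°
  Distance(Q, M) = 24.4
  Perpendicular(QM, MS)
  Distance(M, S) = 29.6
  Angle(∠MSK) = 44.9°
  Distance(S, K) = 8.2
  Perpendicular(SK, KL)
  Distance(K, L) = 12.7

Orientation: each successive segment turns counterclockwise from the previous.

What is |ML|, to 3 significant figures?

15.2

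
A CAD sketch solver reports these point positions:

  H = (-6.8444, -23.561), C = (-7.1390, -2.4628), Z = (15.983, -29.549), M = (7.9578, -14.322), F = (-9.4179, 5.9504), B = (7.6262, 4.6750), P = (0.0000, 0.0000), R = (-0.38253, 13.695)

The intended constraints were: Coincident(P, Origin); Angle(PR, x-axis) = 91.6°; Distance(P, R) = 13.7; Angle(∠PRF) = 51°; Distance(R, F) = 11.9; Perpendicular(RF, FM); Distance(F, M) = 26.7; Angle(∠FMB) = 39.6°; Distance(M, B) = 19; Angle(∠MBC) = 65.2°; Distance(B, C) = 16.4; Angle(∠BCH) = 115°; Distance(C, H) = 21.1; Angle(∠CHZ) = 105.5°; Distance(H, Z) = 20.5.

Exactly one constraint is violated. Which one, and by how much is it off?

Distance(H, Z) = 20.5 — off by 3.10.

P = (0.00, 0.00) ✓; PR at 91.60° ✓; |PR| = 13.70 ✓; ∠PRF = 51.00° ✓; |RF| = 11.90 ✓; ∠(RF, FM) = 90.00° ✓; |FM| = 26.70 ✓; ∠FMB = 39.60° ✓; |MB| = 19.00 ✓; ∠MBC = 65.20° ✓; |BC| = 16.40 ✓; ∠BCH = 115.0° ✓; |CH| = 21.10 ✓; ∠CHZ = 105.5° ✓; |HZ| = 23.60 ✗.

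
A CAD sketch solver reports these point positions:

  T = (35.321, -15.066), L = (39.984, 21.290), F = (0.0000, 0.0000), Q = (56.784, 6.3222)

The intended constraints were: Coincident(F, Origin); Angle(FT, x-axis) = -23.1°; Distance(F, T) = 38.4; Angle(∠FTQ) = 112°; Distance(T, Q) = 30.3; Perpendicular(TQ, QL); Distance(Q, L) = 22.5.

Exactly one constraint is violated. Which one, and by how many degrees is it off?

Perpendicular(TQ, QL) — off by 3.40°.

F = (0.00, 0.00) ✓; FT at -23.10° ✓; |FT| = 38.40 ✓; ∠FTQ = 112.0° ✓; |TQ| = 30.30 ✓; ∠(TQ, QL) = 93.40° ✗; |QL| = 22.50 ✓.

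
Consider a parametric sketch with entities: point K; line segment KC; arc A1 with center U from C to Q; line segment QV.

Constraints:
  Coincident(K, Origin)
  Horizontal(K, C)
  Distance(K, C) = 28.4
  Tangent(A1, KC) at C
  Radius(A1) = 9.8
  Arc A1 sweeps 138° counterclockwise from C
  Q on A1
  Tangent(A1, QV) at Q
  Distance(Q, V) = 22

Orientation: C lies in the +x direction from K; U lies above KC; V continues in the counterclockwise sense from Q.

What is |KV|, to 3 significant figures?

36.8

K is at the origin; K and C share the same y with |KC| = 28.4 and C on the +x side, so C = (28.4, 0.00). Since A1 is tangent to KC there, UC ⟂ KC, so U = C + (0, 9.8) = (28.4, 9.80). On A1, C sits at bearing -90° from U; a 138° counterclockwise sweep puts Q at bearing 48°, so Q = U + 9.8·(cos 48°, sin 48°) = (35.0, 17.1). Tangency of A1 to QV means the radius UQ is perpendicular to QV, so QV runs along (−sin 48°, cos 48°); with |QV| = 22.0, V = (18.6, 31.8). Then |KV| = |V − K| = 36.8.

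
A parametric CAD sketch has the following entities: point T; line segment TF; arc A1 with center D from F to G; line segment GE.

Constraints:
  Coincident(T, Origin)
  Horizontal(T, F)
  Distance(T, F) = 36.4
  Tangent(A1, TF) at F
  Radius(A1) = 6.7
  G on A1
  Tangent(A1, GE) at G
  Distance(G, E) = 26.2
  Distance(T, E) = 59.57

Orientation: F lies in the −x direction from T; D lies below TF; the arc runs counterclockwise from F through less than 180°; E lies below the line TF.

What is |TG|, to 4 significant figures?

42.84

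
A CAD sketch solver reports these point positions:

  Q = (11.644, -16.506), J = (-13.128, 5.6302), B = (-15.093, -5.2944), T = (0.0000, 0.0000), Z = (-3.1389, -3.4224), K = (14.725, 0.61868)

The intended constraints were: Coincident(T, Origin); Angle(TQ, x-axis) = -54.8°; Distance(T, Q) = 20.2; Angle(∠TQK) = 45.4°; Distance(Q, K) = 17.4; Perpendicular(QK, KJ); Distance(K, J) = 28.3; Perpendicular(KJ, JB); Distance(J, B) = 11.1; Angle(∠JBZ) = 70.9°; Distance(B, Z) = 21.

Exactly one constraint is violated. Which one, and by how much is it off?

Distance(B, Z) = 21 — off by 8.90.

T = (0.00, 0.00) ✓; TQ at -54.80° ✓; |TQ| = 20.20 ✓; ∠TQK = 45.40° ✓; |QK| = 17.40 ✓; ∠(QK, KJ) = 90.00° ✓; |KJ| = 28.30 ✓; ∠(KJ, JB) = 90.00° ✓; |JB| = 11.10 ✓; ∠JBZ = 70.90° ✓; |BZ| = 12.10 ✗.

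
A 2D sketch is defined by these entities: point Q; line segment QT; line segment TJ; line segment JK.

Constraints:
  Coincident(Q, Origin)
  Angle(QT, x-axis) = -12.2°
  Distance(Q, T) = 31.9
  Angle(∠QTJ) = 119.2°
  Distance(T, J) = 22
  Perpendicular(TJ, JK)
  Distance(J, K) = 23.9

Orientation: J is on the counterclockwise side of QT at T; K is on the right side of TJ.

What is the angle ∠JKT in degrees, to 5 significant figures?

42.630°

∠QTJ = 119.2°, so TJ runs at -12.2° + (180° − 119.2°) = 48.600° from the x-axis; with |TJ| = 22.0, J = T + 22.0·(cos 48.600°, sin 48.600°) = (45.728, 9.7612). TJ ⟂ JK; with |JK| = 23.9 on the right of TJ, K = J + 23.9·(0.75011, -0.66131) = (63.656, -6.0442). Then cos ∠JKT = KJ·KT / (|KJ||KT|), giving 42.630°.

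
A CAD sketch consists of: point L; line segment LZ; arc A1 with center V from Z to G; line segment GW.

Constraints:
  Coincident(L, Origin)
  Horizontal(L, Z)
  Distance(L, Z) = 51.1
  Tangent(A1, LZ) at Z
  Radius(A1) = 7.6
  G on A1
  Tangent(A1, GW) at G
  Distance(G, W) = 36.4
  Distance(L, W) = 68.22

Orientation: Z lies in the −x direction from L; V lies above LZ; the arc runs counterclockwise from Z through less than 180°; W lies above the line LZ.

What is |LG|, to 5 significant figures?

44.640

L is at the origin; L and Z share the same y with |LZ| = 51.1 and Z on the −x side, so Z = (-51.100, 0.0000). Tangency of A1 to LZ means the radius VZ is perpendicular to LZ, so V = Z + (0, 7.6) = (-51.100, 7.6000). Since VG ⟂ GW (tangency), |VW| = √(7.6² + 36.4²) = 37.185 regardless of where G sits on A1. So W lies on both circle(L, 68.22) and circle(V, 37.185); the above-LZ intersection is W = (-51.463, 44.783). G is the foot of the tangent from W: G = (-43.676, 9.2259).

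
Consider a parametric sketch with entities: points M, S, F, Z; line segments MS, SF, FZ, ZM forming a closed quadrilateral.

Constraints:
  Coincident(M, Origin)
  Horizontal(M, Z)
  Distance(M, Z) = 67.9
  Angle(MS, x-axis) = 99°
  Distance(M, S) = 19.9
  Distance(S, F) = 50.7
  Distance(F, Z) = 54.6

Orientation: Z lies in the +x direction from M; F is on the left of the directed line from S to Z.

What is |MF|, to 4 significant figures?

61.37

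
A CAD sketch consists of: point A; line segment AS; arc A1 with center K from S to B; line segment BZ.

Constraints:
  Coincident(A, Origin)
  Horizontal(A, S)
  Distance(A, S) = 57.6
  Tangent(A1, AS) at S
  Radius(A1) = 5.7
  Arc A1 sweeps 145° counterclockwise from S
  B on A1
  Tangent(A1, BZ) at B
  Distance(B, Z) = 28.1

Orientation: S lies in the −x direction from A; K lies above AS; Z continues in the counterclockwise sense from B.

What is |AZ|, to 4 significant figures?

81.76

A is at the origin; A and S share the same y with |AS| = 57.6 and S on the −x side, so S = (-57.60, 0.000). Since A1 is tangent to AS there, KS ⟂ AS, so K = S + (0, 5.7) = (-57.60, 5.700). On A1, S sits at bearing -90° from K; a 145° counterclockwise sweep puts B at bearing 55°, so B = K + 5.7·(cos 55°, sin 55°) = (-54.33, 10.37). A1 meets BZ tangentially, so KB is at right angles to BZ, so BZ runs along (−sin 55°, cos 55°); with |BZ| = 28.1, Z = (-77.35, 26.49). Then |AZ| = |Z − A| = 81.76.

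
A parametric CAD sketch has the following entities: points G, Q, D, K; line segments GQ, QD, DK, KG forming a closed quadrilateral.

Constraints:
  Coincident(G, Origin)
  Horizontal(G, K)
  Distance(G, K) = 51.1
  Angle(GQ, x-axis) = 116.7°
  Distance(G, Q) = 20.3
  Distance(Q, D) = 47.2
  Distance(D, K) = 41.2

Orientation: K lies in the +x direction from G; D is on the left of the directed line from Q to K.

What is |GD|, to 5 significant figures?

50.549

Checks: |GK| = 51.10 ✓; |GQ| = 20.30 ✓; |QD| = 47.20 ✓; |DK| = 41.20 ✓.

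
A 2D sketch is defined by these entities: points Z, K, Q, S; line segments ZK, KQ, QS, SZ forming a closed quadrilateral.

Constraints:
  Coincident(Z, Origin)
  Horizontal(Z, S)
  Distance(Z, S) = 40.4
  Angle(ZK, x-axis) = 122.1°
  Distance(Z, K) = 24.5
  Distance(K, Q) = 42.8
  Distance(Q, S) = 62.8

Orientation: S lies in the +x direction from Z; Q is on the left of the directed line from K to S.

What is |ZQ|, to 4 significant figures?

56.98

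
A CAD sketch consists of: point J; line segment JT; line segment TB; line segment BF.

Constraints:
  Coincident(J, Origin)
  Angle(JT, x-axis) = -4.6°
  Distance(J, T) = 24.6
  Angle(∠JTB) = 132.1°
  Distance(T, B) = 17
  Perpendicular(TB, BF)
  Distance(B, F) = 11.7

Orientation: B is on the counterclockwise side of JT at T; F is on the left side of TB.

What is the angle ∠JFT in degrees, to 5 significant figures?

45.607°

J is at the origin; JT runs at -4.6° with length 24.6, so T = 24.6·(cos -4.6°, sin -4.6°) = (24.521, -1.9729). ∠JTB = 132.1°, so TB runs at -4.6° + (180° − 132.1°) = 43.300° from the x-axis; with |TB| = 17.0, B = T + 17.0·(cos 43.300°, sin 43.300°) = (36.893, 9.6860). TB is perpendicular to BF; with |BF| = 11.7 on the left of TB, F = B + 11.7·(-0.68582, 0.72777) = (28.869, 18.201). Then cos ∠JFT = FJ·FT / (|FJ||FT|), giving 45.607°.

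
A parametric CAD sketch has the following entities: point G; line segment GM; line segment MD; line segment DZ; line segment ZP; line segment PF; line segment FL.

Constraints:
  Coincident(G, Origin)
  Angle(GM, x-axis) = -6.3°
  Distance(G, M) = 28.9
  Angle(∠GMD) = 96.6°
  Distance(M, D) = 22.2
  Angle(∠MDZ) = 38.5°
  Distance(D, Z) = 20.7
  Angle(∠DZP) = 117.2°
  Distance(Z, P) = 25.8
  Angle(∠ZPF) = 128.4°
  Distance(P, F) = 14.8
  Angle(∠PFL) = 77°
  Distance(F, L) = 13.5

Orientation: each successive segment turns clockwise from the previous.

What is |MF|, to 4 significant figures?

24.33

G is at the origin; GM runs at -6.3° with length 28.9, so M = (28.73, -3.171). ∠GMD = 96.6° gives MD at -89.70° from the x-axis; with |MD| = 22.2, D = (28.84, -25.37). ∠MDZ = 38.5° gives DZ at 128.8° from the x-axis; with |DZ| = 20.7, Z = (15.87, -9.239). ∠DZP = 117.2° gives ZP at 66.00° from the x-axis; with |ZP| = 25.8, P = (26.36, 14.33). ∠ZPF = 128.4° gives PF at 14.40° from the x-axis; with |PF| = 14.8, F = (40.70, 18.01). Then |MF| = |F − M| = 24.33.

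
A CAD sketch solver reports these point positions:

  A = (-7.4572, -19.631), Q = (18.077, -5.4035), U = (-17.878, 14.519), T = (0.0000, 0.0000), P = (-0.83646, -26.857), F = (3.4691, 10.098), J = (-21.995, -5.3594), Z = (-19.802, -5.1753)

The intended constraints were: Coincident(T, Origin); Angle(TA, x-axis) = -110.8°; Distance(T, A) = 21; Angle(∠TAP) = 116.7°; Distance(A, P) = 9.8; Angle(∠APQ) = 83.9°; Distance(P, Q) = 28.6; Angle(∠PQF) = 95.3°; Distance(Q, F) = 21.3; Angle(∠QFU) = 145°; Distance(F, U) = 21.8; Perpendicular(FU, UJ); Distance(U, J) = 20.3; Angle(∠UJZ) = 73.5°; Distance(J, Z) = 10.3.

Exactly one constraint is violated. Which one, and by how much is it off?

Distance(J, Z) = 10.3 — off by 8.10.

T = (0.00, 0.00) ✓; TA at -110.8° ✓; |TA| = 21.00 ✓; ∠TAP = 116.7° ✓; |AP| = 9.800 ✓; ∠APQ = 83.90° ✓; |PQ| = 28.60 ✓; ∠PQF = 95.30° ✓; |QF| = 21.30 ✓; ∠QFU = 145.0° ✓; |FU| = 21.80 ✓; ∠(FU, UJ) = 90.00° ✓; |UJ| = 20.30 ✓; ∠UJZ = 73.50° ✓; |JZ| = 2.201 ✗.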